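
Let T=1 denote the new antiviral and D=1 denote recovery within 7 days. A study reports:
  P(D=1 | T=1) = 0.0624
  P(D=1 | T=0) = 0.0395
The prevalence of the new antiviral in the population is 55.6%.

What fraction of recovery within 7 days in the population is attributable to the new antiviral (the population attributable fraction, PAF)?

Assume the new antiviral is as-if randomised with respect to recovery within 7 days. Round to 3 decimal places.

Let p₁ = 0.0624, p₀ = 0.0395.
Overall risk P(Y=1) = π·p₁ + (1−π)·p₀ = 0.556×0.0624 + 0.444×0.0395 = 0.052232.
Under exogeneity, PAF = [P(Y=1) − p₀] / P(Y=1).
PAF = (0.052232 − 0.0395) / 0.052232 ≈ 0.2438

PAF ≈ 0.244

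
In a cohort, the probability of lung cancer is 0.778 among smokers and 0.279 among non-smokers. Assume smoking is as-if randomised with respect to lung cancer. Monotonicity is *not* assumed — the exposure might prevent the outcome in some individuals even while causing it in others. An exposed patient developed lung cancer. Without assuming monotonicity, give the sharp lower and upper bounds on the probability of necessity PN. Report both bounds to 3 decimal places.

0.641 ≤ PN ≤ 0.927

Let p₁ = 0.778, p₀ = 0.279.
Under exogeneity alone the bounds on PN are max{0,(p₁−p₀)/p₁} ≤ PN ≤ min{1,(1−p₀)/p₁}.
  lower = (p₁ − p₀)/p₁ = 0.499 / 0.778 ≈ 0.6414
  upper = min{1, (1 − p₀)/p₁} = 0.721 / 0.778 ≈ 0.9267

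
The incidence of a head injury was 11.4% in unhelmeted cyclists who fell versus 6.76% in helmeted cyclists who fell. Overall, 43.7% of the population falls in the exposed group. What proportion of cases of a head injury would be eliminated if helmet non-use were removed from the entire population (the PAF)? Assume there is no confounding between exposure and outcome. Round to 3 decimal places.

p₁ = 0.114, p₀ = 0.0676.
Overall risk P(Y=1) = π·p₁ + (1−π)·p₀ = 0.437×0.114 + 0.563×0.0676 = 0.087877.
Under exogeneity, PAF = [P(Y=1) − p₀] / P(Y=1).
PAF = (0.087877 − 0.0676) / 0.087877 ≈ 0.2307

PAF ≈ 0.231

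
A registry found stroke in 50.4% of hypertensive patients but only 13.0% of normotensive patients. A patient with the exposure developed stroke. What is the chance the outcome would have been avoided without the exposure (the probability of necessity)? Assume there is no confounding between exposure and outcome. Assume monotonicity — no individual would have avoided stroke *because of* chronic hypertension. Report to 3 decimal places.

p₁ = 0.504, p₀ = 0.13.
Under exogeneity and monotonicity, PN = (p₁ − p₀) / p₁.
PN = (0.504 − 0.13) / 0.504 = 0.374 / 0.504 ≈ 0.7421

PN ≈ 0.742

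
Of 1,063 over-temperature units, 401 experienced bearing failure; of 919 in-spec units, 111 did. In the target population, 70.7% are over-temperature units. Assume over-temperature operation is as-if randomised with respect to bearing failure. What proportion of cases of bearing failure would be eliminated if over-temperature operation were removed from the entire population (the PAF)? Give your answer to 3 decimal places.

p₁ = P(outcome | exposed) = 401/1063 = 0.37723
p₀ = P(outcome | unexposed) = 111/919 = 0.12078
Overall risk P(Y=1) = π·p₁ + (1−π)·p₀ = 0.707×0.37723 + 0.293×0.12078 = 0.30209.
Under exogeneity, PAF = [P(Y=1) − p₀] / P(Y=1).
PAF = (0.30209 − 0.12078) / 0.30209 ≈ 0.6002

PAF ≈ 0.600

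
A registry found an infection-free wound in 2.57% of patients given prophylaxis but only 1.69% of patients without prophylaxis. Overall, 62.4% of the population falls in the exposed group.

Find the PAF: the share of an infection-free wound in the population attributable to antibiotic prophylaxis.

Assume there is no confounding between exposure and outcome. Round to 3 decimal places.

PAF ≈ 0.245

p₁ = 0.0257, p₀ = 0.0169.
Overall risk P(Y=1) = π·p₁ + (1−π)·p₀ = 0.624×0.0257 + 0.376×0.0169 = 0.022391.
Under exogeneity, PAF = [P(Y=1) − p₀] / P(Y=1).
PAF = (0.022391 − 0.0169) / 0.022391 ≈ 0.2452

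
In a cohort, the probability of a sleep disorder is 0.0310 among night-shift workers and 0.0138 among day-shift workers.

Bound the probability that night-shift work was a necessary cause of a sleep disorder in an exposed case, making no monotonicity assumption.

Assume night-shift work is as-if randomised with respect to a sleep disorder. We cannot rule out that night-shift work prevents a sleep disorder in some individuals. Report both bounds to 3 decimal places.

Let p₁ = 0.031, p₀ = 0.0138.
Under exogeneity alone the bounds on PN are max{0,(p₁−p₀)/p₁} ≤ PN ≤ min{1,(1−p₀)/p₁}.
  lower = (p₁ − p₀)/p₁ = 0.0172 / 0.031 ≈ 0.5548
  upper = min{1, (1 − p₀)/p₁} = 0.9862 / 0.031 ≈ 31.8129 → capped at 1

0.555 ≤ PN ≤ 1.000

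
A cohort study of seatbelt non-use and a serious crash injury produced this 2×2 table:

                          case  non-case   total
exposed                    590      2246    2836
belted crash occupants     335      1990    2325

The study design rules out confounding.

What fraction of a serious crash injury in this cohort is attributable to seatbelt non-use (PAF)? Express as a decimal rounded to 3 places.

p₁ = P(outcome | exposed) = 590/2836 = 0.20804
p₀ = P(outcome | unexposed) = 335/2325 = 0.14409
Exposure prevalence π = 2836/5161 = 0.54951; overall risk P(Y=1) = 0.17923.
Under exogeneity, PAF = [P(Y=1) − p₀]/P(Y=1).
PAF = (0.17923 − 0.14409) / 0.17923 ≈ 0.1961

PAF ≈ 0.196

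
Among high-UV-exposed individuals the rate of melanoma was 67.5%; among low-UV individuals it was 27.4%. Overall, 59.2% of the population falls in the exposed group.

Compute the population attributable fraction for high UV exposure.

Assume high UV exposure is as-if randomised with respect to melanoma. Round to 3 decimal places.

p₁ = 0.675, p₀ = 0.274.
Overall risk P(Y=1) = π·p₁ + (1−π)·p₀ = 0.592×0.675 + 0.408×0.274 = 0.51139.
Under exogeneity, PAF = [P(Y=1) − p₀] / P(Y=1).
PAF = (0.51139 − 0.274) / 0.51139 ≈ 0.4642

PAF ≈ 0.464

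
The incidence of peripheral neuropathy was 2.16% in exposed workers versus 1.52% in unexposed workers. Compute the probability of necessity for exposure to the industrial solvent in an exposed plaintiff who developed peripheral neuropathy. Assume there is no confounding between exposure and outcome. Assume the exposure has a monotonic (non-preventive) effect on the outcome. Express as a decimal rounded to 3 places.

p₁ = 0.0216, p₀ = 0.0152.
Under exogeneity and monotonicity, PN = (p₁ − p₀) / p₁.
PN = (0.0216 − 0.0152) / 0.0216 = 0.0064 / 0.0216 ≈ 0.2963

PN ≈ 0.296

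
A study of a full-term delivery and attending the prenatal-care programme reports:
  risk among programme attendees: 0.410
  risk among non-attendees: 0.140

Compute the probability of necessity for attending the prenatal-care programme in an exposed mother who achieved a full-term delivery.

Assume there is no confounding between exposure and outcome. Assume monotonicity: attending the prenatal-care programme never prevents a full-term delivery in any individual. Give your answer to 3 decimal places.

Let p₁ = 0.41, p₀ = 0.14.
Under exogeneity and monotonicity, PN = (p₁ − p₀) / p₁.
PN = (0.41 − 0.14) / 0.41 = 0.27 / 0.41 ≈ 0.6585

PN ≈ 0.659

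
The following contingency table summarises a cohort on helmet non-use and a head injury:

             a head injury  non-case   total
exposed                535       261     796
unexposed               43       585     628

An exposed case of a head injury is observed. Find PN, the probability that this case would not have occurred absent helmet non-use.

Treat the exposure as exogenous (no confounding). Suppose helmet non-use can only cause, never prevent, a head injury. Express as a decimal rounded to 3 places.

p₁ = P(outcome | exposed) = 535/796 = 0.67211
p₀ = P(outcome | unexposed) = 43/628 = 0.068471
Under exogeneity and monotonicity, PN = (p₁ − p₀)/p₁.
PN = (0.67211 − 0.068471) / 0.67211 ≈ 0.8981

PN ≈ 0.898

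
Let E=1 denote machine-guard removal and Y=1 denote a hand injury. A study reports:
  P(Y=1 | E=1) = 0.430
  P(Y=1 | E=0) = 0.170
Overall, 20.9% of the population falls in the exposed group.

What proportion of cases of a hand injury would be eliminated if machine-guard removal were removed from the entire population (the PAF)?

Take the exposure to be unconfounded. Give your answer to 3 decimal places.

PAF ≈ 0.242

Let p₁ = 0.43, p₀ = 0.17.
Overall risk P(Y=1) = π·p₁ + (1−π)·p₀ = 0.209×0.43 + 0.791×0.17 = 0.22434.
Under exogeneity, PAF = [P(Y=1) − p₀] / P(Y=1).
PAF = (0.22434 − 0.17) / 0.22434 ≈ 0.2422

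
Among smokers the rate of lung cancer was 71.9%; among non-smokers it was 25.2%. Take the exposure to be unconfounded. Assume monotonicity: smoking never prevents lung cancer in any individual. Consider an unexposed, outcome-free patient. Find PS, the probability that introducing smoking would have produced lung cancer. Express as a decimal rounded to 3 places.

PS ≈ 0.624

p₁ = 0.719, p₀ = 0.252.
Under exogeneity and monotonicity, PS = (p₁ − p₀) / (1 − p₀).
PS = (0.719 − 0.252) / (1 − 0.252) = 0.467 / 0.748 ≈ 0.6243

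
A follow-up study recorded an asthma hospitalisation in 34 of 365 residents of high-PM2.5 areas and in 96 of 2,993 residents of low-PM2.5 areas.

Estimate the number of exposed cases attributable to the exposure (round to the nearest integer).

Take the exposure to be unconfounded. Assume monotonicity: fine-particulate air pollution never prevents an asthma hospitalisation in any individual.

p₁ = P(outcome | exposed) = 34/365 = 0.093151
p₀ = P(outcome | unexposed) = 96/2993 = 0.032075
PN = (p₁ − p₀)/p₁ = (0.093151 − 0.032075) / 0.093151 ≈ 0.65567.
Attributable cases ≈ PN × (exposed cases) = 0.65567 × 34 ≈ 22.29.

about 22 cases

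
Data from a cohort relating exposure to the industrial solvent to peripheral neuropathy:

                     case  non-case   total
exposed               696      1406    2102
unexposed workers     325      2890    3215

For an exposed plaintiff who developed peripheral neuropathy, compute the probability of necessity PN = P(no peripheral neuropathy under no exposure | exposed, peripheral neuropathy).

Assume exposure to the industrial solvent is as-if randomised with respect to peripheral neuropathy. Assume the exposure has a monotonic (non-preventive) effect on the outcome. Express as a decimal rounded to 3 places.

p₁ = P(outcome | exposed) = 696/2102 = 0.33111
p₀ = P(outcome | unexposed) = 325/3215 = 0.10109
Under exogeneity and monotonicity, PN = (p₁ − p₀)/p₁.
PN = (0.33111 − 0.10109) / 0.33111 ≈ 0.6947

PN ≈ 0.695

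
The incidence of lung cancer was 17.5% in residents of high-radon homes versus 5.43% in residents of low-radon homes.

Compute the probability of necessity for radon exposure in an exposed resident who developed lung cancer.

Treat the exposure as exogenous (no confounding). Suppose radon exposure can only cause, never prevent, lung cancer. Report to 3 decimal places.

PN ≈ 0.690

p₁ = 0.175, p₀ = 0.0543.
Under exogeneity and monotonicity, PN = (p₁ − p₀) / p₁.
PN = (0.175 − 0.0543) / 0.175 = 0.1207 / 0.175 ≈ 0.6897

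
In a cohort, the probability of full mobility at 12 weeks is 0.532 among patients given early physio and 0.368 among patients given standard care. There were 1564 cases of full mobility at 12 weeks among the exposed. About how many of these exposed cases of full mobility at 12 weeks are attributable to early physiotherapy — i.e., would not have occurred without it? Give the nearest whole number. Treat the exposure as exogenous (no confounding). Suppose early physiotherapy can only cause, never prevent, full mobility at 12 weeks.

Let p₁ = 0.532, p₀ = 0.368.
PN = (p₁ − p₀)/p₁ = (0.532 − 0.368) / 0.532 ≈ 0.30827.
Attributable cases ≈ PN × (exposed cases) = 0.30827 × 1564 ≈ 482.14.

about 482 cases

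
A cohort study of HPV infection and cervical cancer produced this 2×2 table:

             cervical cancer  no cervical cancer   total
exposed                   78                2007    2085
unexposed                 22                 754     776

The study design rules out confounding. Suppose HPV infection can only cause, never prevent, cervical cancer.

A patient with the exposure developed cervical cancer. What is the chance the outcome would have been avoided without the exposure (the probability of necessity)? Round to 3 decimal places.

p₁ = P(outcome | exposed) = 78/2085 = 0.03741
p₀ = P(outcome | unexposed) = 22/776 = 0.028351
Under exogeneity and monotonicity, PN = (p₁ − p₀)/p₁.
PN = (0.03741 − 0.028351) / 0.03741 ≈ 0.2422

PN ≈ 0.242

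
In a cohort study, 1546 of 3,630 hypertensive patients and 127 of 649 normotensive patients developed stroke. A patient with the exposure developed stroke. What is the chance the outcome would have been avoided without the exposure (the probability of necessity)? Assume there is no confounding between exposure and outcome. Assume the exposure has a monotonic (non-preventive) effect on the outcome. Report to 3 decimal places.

p₁ = P(outcome | exposed) = 1546/3630 = 0.4259
p₀ = P(outcome | unexposed) = 127/649 = 0.19569
Under exogeneity and monotonicity, PN = (p₁ − p₀) / p₁.
PN = (0.4259 − 0.19569) / 0.4259 = 0.23021 / 0.4259 ≈ 0.5405

PN ≈ 0.541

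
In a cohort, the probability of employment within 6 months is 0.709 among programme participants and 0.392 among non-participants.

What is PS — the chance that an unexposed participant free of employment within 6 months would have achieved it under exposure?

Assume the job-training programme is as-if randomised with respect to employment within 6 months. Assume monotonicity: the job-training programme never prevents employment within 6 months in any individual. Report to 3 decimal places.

Let p₁ = 0.709, p₀ = 0.392.
Under exogeneity and monotonicity, PS = (p₁ − p₀) / (1 − p₀).
PS = (0.709 − 0.392) / (1 − 0.392) = 0.317 / 0.608 ≈ 0.5214

PS ≈ 0.521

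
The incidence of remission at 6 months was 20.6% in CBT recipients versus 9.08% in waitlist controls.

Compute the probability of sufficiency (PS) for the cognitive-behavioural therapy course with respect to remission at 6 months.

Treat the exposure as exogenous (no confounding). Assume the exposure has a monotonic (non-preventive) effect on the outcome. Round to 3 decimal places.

p₁ = 0.206, p₀ = 0.0908.
Under exogeneity and monotonicity, PS = (p₁ − p₀) / (1 − p₀).
PS = (0.206 − 0.0908) / (1 − 0.0908) = 0.1152 / 0.9092 ≈ 0.1267

PS ≈ 0.127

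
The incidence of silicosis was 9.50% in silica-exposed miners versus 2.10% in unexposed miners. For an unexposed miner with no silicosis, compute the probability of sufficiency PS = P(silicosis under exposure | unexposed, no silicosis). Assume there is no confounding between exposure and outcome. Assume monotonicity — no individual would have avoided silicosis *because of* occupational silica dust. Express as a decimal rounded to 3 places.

p₁ = 0.095, p₀ = 0.021.
Under exogeneity and monotonicity, PS = (p₁ − p₀) / (1 − p₀).
PS = (0.095 − 0.021) / (1 − 0.021) = 0.074 / 0.979 ≈ 0.0756

PS ≈ 0.076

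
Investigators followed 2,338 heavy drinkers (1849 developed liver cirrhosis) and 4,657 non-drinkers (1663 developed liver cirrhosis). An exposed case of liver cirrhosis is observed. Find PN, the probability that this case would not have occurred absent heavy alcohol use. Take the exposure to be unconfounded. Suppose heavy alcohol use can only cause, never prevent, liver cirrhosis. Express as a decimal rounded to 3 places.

p₁ = P(outcome | exposed) = 1849/2338 = 0.79085
p₀ = P(outcome | unexposed) = 1663/4657 = 0.3571
Under exogeneity and monotonicity, PN = (p₁ − p₀) / p₁.
PN = (0.79085 − 0.3571) / 0.79085 = 0.43375 / 0.79085 ≈ 0.5485

PN ≈ 0.548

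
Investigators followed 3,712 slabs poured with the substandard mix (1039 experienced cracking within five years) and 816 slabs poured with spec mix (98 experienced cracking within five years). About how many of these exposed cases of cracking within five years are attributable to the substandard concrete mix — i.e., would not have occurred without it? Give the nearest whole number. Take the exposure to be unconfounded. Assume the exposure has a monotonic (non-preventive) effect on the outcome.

p₁ = P(outcome | exposed) = 1039/3712 = 0.2799
p₀ = P(outcome | unexposed) = 98/816 = 0.1201
PN = (p₁ − p₀)/p₁ = (0.2799 − 0.1201) / 0.2799 ≈ 0.57093.
Attributable cases ≈ PN × (exposed cases) = 0.57093 × 1039 ≈ 593.20.

about 593 cases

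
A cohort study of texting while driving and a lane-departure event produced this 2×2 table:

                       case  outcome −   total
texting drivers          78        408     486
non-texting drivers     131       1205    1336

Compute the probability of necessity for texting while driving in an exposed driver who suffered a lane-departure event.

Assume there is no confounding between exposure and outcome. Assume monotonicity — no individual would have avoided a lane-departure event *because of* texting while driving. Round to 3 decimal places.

p₁ = P(outcome | exposed) = 78/486 = 0.16049
p₀ = P(outcome | unexposed) = 131/1336 = 0.098054
Under exogeneity and monotonicity, PN = (p₁ − p₀) / p₁.
PN = (0.16049 − 0.098054) / 0.16049 = 0.06244 / 0.16049 ≈ 0.3890

PN ≈ 0.389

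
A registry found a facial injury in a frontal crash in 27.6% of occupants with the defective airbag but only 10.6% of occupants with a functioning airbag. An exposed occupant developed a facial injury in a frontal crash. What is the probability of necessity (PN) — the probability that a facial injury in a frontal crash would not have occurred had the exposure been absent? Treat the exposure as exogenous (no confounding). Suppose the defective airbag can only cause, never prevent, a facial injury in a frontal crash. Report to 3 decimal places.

p₁ = 0.276, p₀ = 0.106.
Under exogeneity and monotonicity, PN = (p₁ − p₀) / p₁.
PN = (0.276 − 0.106) / 0.276 = 0.17 / 0.276 ≈ 0.6159

PN ≈ 0.616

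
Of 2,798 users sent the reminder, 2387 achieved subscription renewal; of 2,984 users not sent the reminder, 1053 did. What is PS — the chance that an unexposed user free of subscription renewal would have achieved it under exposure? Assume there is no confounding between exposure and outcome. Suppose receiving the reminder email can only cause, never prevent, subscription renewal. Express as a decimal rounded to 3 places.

p₁ = P(outcome | exposed) = 2387/2798 = 0.85311
p₀ = P(outcome | unexposed) = 1053/2984 = 0.35288
Under exogeneity and monotonicity, PS = (p₁ − p₀) / (1 − p₀).
PS = (0.85311 − 0.35288) / (1 − 0.35288) = 0.50023 / 0.64712 ≈ 0.7730

PS ≈ 0.773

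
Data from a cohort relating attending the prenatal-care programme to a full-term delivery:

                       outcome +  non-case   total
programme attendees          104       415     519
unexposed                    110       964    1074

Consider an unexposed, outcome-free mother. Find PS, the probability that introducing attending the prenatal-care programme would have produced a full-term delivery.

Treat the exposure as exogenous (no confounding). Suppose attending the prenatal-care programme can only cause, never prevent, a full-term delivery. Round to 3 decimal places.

PS ≈ 0.109

p₁ = P(outcome | exposed) = 104/519 = 0.20039
p₀ = P(outcome | unexposed) = 110/1074 = 0.10242
Under exogeneity and monotonicity, PS = (p₁ − p₀)/(1 − p₀).
PS = (0.20039 − 0.10242) / 0.89758 ≈ 0.1091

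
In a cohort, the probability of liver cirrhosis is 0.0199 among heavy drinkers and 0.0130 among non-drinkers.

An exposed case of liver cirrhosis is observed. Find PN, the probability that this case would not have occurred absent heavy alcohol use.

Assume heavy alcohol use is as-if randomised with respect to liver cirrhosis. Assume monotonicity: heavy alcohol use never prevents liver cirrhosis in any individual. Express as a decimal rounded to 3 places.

Let p₁ = 0.0199, p₀ = 0.013.
Under exogeneity and monotonicity, PN = (p₁ − p₀) / p₁.
PN = (0.0199 − 0.013) / 0.0199 = 0.0069 / 0.0199 ≈ 0.3467

PN ≈ 0.347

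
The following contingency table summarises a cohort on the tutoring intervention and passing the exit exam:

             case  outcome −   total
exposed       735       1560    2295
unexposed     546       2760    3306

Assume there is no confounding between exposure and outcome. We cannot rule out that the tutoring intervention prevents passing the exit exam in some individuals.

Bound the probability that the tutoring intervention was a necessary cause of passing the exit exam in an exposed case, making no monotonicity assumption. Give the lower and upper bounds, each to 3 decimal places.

p₁ = P(outcome | exposed) = 735/2295 = 0.32026
p₀ = P(outcome | unexposed) = 546/3306 = 0.16515
Under exogeneity alone the bounds on PN are max{0,(p₁−p₀)/p₁} ≤ PN ≤ min{1,(1−p₀)/p₁}.
  lower = (p₁ − p₀)/p₁ = 0.15511 / 0.32026 ≈ 0.4843
  upper = min{1, (1 − p₀)/p₁} = 0.83485 / 0.32026 ≈ 2.6068 → capped at 1

0.484 ≤ PN ≤ 1.000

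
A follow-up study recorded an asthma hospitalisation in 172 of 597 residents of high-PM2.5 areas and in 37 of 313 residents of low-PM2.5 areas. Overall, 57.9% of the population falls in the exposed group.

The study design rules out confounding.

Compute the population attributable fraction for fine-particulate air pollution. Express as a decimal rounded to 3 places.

p₁ = P(outcome | exposed) = 172/597 = 0.28811
p₀ = P(outcome | unexposed) = 37/313 = 0.11821
Overall risk P(Y=1) = π·p₁ + (1−π)·p₀ = 0.579×0.28811 + 0.421×0.11821 = 0.21658.
Under exogeneity, PAF = [P(Y=1) − p₀] / P(Y=1).
PAF = (0.21658 − 0.11821) / 0.21658 ≈ 0.4542

PAF ≈ 0.454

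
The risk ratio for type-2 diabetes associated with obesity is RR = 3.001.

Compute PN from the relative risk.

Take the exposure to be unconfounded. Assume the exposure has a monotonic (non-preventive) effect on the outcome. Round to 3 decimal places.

Under exogeneity and monotonicity, PN = (RR − 1) / RR = 1 − 1/RR.
PN = (3.001 − 1) / 3.001 = 2.001 / 3.001 ≈ 0.6668

PN ≈ 0.667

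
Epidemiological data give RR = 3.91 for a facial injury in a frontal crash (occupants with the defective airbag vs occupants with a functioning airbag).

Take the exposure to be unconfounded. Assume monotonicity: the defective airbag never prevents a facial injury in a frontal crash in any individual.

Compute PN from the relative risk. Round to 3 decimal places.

PN ≈ 0.744

Under exogeneity and monotonicity, PN = (RR − 1) / RR = 1 − 1/RR.
PN = (3.91 − 1) / 3.91 = 2.91 / 3.91 ≈ 0.7442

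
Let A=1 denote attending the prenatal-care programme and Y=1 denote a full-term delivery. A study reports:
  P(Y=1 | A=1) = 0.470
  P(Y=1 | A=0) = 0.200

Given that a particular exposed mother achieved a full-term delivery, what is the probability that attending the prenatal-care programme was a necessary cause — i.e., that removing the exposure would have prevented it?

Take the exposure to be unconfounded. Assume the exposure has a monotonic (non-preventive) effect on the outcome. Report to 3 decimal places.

PN ≈ 0.574

Let p₁ = 0.47, p₀ = 0.2.
Under exogeneity and monotonicity, PN = (p₁ − p₀) / p₁.
PN = (0.47 − 0.2) / 0.47 = 0.27 / 0.47 ≈ 0.5745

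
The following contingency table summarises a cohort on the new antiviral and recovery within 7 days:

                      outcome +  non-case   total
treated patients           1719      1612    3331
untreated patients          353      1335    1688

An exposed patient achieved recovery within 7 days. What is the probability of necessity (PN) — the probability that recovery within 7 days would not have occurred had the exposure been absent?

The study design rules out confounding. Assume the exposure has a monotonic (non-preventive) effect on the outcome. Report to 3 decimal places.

p₁ = P(outcome | exposed) = 1719/3331 = 0.51606
p₀ = P(outcome | unexposed) = 353/1688 = 0.20912
Under exogeneity and monotonicity, PN = (p₁ − p₀) / p₁.
PN = (0.51606 − 0.20912) / 0.51606 = 0.30694 / 0.51606 ≈ 0.5948

PN ≈ 0.595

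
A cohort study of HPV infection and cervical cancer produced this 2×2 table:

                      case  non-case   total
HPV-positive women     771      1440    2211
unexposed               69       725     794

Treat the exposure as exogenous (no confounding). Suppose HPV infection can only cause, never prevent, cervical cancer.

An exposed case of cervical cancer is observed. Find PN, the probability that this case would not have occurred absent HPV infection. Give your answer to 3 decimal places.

p₁ = P(outcome | exposed) = 771/2211 = 0.34871
p₀ = P(outcome | unexposed) = 69/794 = 0.086902
Under exogeneity and monotonicity, PN = (p₁ − p₀)/p₁.
PN = (0.34871 − 0.086902) / 0.34871 ≈ 0.7508

PN ≈ 0.751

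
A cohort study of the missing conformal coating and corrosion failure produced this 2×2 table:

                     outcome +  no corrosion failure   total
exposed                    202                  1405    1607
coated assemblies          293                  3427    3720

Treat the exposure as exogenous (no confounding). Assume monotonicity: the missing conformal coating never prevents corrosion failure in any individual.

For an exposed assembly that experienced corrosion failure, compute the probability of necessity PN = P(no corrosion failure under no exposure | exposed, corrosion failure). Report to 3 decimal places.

p₁ = P(outcome | exposed) = 202/1607 = 0.1257
p₀ = P(outcome | unexposed) = 293/3720 = 0.078763
Under exogeneity and monotonicity, PN = (p₁ − p₀)/p₁.
PN = (0.1257 − 0.078763) / 0.1257 ≈ 0.3734

PN ≈ 0.373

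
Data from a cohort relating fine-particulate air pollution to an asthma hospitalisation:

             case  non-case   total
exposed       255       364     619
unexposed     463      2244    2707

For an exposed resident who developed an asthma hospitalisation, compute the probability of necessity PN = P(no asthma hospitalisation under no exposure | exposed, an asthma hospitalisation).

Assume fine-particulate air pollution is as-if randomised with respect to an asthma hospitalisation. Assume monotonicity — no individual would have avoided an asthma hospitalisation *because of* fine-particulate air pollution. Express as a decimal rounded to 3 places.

PN ≈ 0.585

p₁ = P(outcome | exposed) = 255/619 = 0.41195
p₀ = P(outcome | unexposed) = 463/2707 = 0.17104
Under exogeneity and monotonicity, PN = (p₁ − p₀) / p₁.
PN = (0.41195 − 0.17104) / 0.41195 = 0.24092 / 0.41195 ≈ 0.5848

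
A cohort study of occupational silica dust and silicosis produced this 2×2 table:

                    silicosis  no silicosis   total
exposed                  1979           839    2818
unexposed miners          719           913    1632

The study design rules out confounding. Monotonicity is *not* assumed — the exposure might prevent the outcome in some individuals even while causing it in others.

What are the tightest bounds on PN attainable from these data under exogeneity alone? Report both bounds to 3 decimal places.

0.373 ≤ PN ≤ 0.797

p₁ = P(outcome | exposed) = 1979/2818 = 0.70227
p₀ = P(outcome | unexposed) = 719/1632 = 0.44056
Under exogeneity alone the bounds on PN are max{0,(p₁−p₀)/p₁} ≤ PN ≤ min{1,(1−p₀)/p₁}.
  lower = (p₁ − p₀)/p₁ = 0.26171 / 0.70227 ≈ 0.3727
  upper = min{1, (1 − p₀)/p₁} = 0.55944 / 0.70227 ≈ 0.7966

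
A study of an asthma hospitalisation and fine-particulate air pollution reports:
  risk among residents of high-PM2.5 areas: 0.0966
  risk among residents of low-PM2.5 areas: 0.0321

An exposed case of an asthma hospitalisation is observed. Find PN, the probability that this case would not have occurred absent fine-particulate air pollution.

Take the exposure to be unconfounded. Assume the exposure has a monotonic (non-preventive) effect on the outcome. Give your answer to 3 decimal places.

PN ≈ 0.668

Let p₁ = 0.0966, p₀ = 0.0321.
Under exogeneity and monotonicity, PN = (p₁ − p₀) / p₁.
PN = (0.0966 − 0.0321) / 0.0966 = 0.0645 / 0.0966 ≈ 0.6677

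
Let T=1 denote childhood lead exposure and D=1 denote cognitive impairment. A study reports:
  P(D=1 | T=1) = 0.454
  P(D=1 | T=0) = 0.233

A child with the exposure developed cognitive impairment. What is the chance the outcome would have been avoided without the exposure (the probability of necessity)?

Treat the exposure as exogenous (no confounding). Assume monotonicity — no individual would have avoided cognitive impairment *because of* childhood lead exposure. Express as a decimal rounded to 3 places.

PN ≈ 0.487

Let p₁ = 0.454, p₀ = 0.233.
Under exogeneity and monotonicity, PN = (p₁ − p₀) / p₁.
PN = (0.454 − 0.233) / 0.454 = 0.221 / 0.454 ≈ 0.4868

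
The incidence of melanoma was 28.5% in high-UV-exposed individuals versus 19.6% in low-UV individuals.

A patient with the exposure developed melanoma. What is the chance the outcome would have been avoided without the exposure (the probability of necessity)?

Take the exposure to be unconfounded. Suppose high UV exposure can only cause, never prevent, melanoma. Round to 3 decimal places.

PN ≈ 0.312

p₁ = 0.285, p₀ = 0.196.
Under exogeneity and monotonicity, PN = (p₁ − p₀) / p₁.
PN = (0.285 − 0.196) / 0.285 = 0.089 / 0.285 ≈ 0.3123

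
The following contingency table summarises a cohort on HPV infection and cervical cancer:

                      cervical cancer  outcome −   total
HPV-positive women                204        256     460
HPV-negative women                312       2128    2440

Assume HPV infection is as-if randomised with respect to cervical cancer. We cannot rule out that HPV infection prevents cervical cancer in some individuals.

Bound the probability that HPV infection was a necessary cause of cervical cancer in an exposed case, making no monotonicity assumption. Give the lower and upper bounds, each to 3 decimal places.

0.712 ≤ PN ≤ 1.000

p₁ = P(outcome | exposed) = 204/460 = 0.44348
p₀ = P(outcome | unexposed) = 312/2440 = 0.12787
Under exogeneity alone the bounds on PN are max{0,(p₁−p₀)/p₁} ≤ PN ≤ min{1,(1−p₀)/p₁}.
  lower = (p₁ − p₀)/p₁ = 0.31561 / 0.44348 ≈ 0.7117
  upper = min{1, (1 − p₀)/p₁} = 0.87213 / 0.44348 ≈ 1.9666 → capped at 1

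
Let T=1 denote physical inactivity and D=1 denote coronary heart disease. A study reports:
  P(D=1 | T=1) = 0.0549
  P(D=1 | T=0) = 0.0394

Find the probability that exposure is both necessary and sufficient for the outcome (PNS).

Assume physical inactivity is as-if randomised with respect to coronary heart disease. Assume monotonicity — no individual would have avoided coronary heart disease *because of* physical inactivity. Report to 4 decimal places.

PNS ≈ 0.0155

Let p₁ = 0.0549, p₀ = 0.0394.
Under exogeneity and monotonicity, PNS = p₁ − p₀.
PNS = 0.0549 − 0.0394 = 0.0155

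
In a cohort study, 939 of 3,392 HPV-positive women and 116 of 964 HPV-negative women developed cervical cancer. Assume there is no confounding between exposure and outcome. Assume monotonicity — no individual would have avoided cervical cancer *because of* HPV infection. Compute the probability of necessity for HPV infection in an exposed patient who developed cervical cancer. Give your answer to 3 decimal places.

p₁ = P(outcome | exposed) = 939/3392 = 0.27683
p₀ = P(outcome | unexposed) = 116/964 = 0.12033
Under exogeneity and monotonicity, PN = (p₁ − p₀) / p₁.
PN = (0.27683 − 0.12033) / 0.27683 = 0.1565 / 0.27683 ≈ 0.5653

PN ≈ 0.565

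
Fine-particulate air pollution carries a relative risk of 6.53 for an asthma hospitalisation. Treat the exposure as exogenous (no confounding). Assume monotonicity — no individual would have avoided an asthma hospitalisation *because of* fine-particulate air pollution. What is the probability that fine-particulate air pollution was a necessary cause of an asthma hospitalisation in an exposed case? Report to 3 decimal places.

PN ≈ 0.847

Under exogeneity and monotonicity, PN = (RR − 1) / RR = 1 − 1/RR.
PN = (6.53 − 1) / 6.53 = 5.53 / 6.53 ≈ 0.8469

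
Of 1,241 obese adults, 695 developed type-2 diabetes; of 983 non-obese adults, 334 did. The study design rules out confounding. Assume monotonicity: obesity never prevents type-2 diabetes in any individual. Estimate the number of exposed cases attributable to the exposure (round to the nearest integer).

about 273 cases

p₁ = P(outcome | exposed) = 695/1241 = 0.56003
p₀ = P(outcome | unexposed) = 334/983 = 0.33978
PN = (p₁ − p₀)/p₁ = (0.56003 − 0.33978) / 0.56003 ≈ 0.39329.
Attributable cases ≈ PN × (exposed cases) = 0.39329 × 695 ≈ 273.34.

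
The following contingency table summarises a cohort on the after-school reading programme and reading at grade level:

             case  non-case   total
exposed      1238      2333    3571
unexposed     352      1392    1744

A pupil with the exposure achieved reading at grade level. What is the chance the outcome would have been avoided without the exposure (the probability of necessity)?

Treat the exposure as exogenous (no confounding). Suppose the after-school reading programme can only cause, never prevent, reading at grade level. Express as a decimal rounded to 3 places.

PN ≈ 0.418

p₁ = P(outcome | exposed) = 1238/3571 = 0.34668
p₀ = P(outcome | unexposed) = 352/1744 = 0.20183
Under exogeneity and monotonicity, PN = (p₁ − p₀)/p₁.
PN = (0.34668 − 0.20183) / 0.34668 ≈ 0.4178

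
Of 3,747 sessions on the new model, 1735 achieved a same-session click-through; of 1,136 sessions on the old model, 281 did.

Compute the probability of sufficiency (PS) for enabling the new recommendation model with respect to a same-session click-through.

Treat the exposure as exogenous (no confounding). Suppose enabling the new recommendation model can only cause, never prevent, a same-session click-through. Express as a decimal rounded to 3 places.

p₁ = P(outcome | exposed) = 1735/3747 = 0.46304
p₀ = P(outcome | unexposed) = 281/1136 = 0.24736
Under exogeneity and monotonicity, PS = (p₁ − p₀) / (1 − p₀).
PS = (0.46304 − 0.24736) / (1 − 0.24736) = 0.21568 / 0.75264 ≈ 0.2866

PS ≈ 0.287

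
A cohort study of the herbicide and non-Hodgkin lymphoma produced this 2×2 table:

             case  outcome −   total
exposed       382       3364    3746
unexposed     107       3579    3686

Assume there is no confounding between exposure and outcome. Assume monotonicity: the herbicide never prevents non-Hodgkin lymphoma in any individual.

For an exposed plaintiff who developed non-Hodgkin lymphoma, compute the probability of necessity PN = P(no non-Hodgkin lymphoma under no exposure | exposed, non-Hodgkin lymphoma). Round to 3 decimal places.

PN ≈ 0.715

p₁ = P(outcome | exposed) = 382/3746 = 0.10198
p₀ = P(outcome | unexposed) = 107/3686 = 0.029029
Under exogeneity and monotonicity, PN = (p₁ − p₀)/p₁.
PN = (0.10198 − 0.029029) / 0.10198 ≈ 0.7153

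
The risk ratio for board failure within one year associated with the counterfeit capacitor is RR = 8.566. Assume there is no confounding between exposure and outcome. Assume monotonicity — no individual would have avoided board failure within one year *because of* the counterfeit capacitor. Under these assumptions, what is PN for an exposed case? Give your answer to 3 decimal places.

Under exogeneity and monotonicity, PN = (RR − 1) / RR = 1 − 1/RR.
PN = (8.566 − 1) / 8.566 = 7.566 / 8.566 ≈ 0.8833

PN ≈ 0.883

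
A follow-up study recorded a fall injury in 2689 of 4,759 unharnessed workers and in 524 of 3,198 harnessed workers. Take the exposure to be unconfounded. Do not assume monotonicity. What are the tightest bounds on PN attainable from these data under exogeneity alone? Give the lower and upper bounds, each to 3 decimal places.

0.710 ≤ PN ≤ 1.000

p₁ = P(outcome | exposed) = 2689/4759 = 0.56503
p₀ = P(outcome | unexposed) = 524/3198 = 0.16385
Under exogeneity alone the bounds on PN are max{0,(p₁−p₀)/p₁} ≤ PN ≤ min{1,(1−p₀)/p₁}.
  lower = (p₁ − p₀)/p₁ = 0.40118 / 0.56503 ≈ 0.7100
  upper = min{1, (1 − p₀)/p₁} = 0.83615 / 0.56503 ≈ 1.4798 → capped at 1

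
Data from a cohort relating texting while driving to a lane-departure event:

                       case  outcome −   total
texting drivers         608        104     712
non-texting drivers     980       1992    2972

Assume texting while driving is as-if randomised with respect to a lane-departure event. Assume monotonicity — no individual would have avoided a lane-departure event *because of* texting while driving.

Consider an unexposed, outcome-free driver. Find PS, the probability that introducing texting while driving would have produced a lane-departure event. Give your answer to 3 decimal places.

p₁ = P(outcome | exposed) = 608/712 = 0.85393
p₀ = P(outcome | unexposed) = 980/2972 = 0.32974
Under exogeneity and monotonicity, PS = (p₁ − p₀)/(1 − p₀).
PS = (0.85393 − 0.32974) / 0.67026 ≈ 0.7821

PS ≈ 0.782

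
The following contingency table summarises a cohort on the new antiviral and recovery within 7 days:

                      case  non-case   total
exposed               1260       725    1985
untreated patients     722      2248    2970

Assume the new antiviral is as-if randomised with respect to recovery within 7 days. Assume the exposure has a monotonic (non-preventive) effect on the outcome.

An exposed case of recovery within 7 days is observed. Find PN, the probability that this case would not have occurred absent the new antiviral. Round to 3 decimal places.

PN ≈ 0.617

p₁ = P(outcome | exposed) = 1260/1985 = 0.63476
p₀ = P(outcome | unexposed) = 722/2970 = 0.2431
Under exogeneity and monotonicity, PN = (p₁ − p₀)/p₁.
PN = (0.63476 − 0.2431) / 0.63476 ≈ 0.6170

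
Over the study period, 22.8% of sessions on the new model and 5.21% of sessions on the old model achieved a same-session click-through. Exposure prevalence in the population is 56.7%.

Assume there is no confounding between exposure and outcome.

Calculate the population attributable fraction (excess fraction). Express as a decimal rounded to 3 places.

p₁ = 0.228, p₀ = 0.0521.
Overall risk P(Y=1) = π·p₁ + (1−π)·p₀ = 0.567×0.228 + 0.433×0.0521 = 0.15184.
Under exogeneity, PAF = [P(Y=1) − p₀] / P(Y=1).
PAF = (0.15184 − 0.0521) / 0.15184 ≈ 0.6569

PAF ≈ 0.657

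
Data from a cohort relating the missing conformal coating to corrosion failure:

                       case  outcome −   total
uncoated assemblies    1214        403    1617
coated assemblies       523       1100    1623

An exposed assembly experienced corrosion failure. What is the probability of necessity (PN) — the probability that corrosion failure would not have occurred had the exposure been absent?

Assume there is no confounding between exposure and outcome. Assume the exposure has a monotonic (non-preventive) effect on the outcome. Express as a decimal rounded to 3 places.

PN ≈ 0.571

p₁ = P(outcome | exposed) = 1214/1617 = 0.75077
p₀ = P(outcome | unexposed) = 523/1623 = 0.32224
Under exogeneity and monotonicity, PN = (p₁ − p₀)/p₁.
PN = (0.75077 − 0.32224) / 0.75077 ≈ 0.5708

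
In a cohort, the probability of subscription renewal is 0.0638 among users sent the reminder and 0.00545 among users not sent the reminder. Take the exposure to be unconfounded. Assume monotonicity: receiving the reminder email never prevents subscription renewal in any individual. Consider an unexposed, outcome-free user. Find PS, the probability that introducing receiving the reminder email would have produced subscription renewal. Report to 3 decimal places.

PS ≈ 0.059

Let p₁ = 0.0638, p₀ = 0.00545.
Under exogeneity and monotonicity, PS = (p₁ − p₀) / (1 − p₀).
PS = (0.0638 − 0.00545) / (1 − 0.00545) = 0.05835 / 0.99455 ≈ 0.0587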